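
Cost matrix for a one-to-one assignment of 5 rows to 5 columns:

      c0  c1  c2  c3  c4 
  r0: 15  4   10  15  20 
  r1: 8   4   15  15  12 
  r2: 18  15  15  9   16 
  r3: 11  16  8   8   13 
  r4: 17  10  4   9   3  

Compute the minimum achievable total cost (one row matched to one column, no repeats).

optimal assignment: row0→col1 (cost 4), row1→col0 (cost 8), row2→col3 (cost 9), row3→col2 (cost 8), row4→col4 (cost 3)
total = 4 + 8 + 9 + 8 + 3 = 32

Minimum assignment cost: 32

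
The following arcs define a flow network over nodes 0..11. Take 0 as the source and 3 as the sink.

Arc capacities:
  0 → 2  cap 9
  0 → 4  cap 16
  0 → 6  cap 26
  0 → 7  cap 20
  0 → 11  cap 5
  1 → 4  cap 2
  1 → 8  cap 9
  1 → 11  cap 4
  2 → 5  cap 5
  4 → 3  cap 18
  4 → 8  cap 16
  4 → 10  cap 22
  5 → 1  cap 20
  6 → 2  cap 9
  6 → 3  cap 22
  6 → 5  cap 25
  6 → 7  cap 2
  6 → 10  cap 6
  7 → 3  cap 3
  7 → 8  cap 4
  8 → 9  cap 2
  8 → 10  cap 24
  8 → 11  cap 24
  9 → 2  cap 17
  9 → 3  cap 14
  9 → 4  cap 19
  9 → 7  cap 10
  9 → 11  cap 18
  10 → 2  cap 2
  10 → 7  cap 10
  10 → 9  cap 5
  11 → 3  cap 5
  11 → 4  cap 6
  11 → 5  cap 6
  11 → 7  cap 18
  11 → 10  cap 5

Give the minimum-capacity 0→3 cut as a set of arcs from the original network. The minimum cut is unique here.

Min-cut arcs: {(4,3), (6,3), (7,3), (8,9), (10,9), (11,3)} (total capacity 55)

augment #1: 0→4→3 push 16
augment #2: 0→6→3 push 22
augment #3: 0→7→3 push 3
augment #4: 0→11→3 push 5
augment #5: 0→6→10→9→3 push 4
augment #6: 0→7→8→9→3 push 2
augment #7: 0→2→5→1→4→3 push 2
augment #8: 0→7→8→10→9→3 push 1
max flow = 55; residual-reachable set from 0 gives S-side
cut edges (S→T): {(4,3), (6,3), (7,3), (8,9), (10,9), (11,3)} total cap 55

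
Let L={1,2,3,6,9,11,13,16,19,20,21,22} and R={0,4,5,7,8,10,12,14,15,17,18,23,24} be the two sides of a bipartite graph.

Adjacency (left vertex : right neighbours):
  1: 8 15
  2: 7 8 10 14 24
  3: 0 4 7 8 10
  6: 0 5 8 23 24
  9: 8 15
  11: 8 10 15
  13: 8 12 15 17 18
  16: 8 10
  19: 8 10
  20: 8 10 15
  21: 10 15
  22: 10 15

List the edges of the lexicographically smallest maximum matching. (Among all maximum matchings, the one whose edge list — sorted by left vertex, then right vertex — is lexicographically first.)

|M| = 7 (so the lex-smallest maximum matching has 7 edges)
process left vertices in ascending order; for each, take the smallest-labelled available neighbour that still permits 7 edges overall, or leave it unmatched if none does
lex-smallest matching: {1-8, 2-7, 3-0, 6-5, 9-15, 11-10, 13-12}

Lex-smallest maximum matching: {(1,8), (2,7), (3,0), (6,5), (9,15), (11,10), (13,12)}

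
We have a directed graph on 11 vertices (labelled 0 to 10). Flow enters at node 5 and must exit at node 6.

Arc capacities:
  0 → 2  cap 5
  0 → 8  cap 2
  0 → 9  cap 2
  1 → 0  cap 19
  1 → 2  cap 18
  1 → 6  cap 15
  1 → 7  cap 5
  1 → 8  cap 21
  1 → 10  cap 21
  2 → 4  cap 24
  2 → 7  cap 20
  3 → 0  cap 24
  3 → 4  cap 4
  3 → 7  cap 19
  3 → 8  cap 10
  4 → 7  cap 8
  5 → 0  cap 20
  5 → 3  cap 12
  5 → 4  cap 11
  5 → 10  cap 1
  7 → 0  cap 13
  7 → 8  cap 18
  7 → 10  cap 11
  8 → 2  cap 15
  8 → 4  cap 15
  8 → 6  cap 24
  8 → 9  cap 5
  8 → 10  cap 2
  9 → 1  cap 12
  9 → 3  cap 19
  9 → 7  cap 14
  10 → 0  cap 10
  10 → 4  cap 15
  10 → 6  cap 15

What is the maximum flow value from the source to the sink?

Maximum flow value: 30

augment #1: 5→10→6 bottleneck 1, total now 1
augment #2: 5→0→8→6 bottleneck 2, total now 3
augment #3: 5→3→8→6 bottleneck 10, total now 13
augment #4: 5→0→9→1→6 bottleneck 2, total now 15
augment #5: 5→3→7→8→6 bottleneck 2, total now 17
augment #6: 5→4→7→8→6 bottleneck 8, total now 25
augment #7: 5→0→2→7→8→6 bottleneck 2, total now 27
augment #8: 5→0→2→7→10→6 bottleneck 3, total now 30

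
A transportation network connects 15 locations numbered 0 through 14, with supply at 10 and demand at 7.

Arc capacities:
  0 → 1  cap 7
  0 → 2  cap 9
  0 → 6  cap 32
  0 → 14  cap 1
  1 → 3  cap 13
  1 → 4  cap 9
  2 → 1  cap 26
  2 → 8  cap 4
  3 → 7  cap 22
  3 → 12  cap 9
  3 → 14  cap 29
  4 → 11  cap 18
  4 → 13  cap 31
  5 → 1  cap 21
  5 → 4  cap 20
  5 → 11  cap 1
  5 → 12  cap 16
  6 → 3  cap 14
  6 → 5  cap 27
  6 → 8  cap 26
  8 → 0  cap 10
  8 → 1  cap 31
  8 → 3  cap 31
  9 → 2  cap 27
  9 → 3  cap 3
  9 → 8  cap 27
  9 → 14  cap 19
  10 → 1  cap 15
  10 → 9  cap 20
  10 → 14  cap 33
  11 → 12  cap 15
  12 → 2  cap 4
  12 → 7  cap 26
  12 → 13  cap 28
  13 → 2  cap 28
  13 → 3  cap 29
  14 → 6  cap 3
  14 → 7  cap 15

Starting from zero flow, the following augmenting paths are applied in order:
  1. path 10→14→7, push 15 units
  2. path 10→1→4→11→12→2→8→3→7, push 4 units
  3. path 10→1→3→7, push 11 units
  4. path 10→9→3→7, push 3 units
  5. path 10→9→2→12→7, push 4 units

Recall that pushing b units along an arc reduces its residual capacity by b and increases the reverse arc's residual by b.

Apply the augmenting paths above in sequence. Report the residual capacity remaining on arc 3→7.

after path 1 (10→14→7, push 15): res(3,7)=22
after path 2 (10→1→4→11→12→2→8→3→7, push 4): res(3,7)=18
after path 3 (10→1→3→7, push 11): res(3,7)=7
after path 4 (10→9→3→7, push 3): res(3,7)=4
after path 5 (10→9→2→12→7, push 4): res(3,7)=4

Residual capacity of (3,7): 4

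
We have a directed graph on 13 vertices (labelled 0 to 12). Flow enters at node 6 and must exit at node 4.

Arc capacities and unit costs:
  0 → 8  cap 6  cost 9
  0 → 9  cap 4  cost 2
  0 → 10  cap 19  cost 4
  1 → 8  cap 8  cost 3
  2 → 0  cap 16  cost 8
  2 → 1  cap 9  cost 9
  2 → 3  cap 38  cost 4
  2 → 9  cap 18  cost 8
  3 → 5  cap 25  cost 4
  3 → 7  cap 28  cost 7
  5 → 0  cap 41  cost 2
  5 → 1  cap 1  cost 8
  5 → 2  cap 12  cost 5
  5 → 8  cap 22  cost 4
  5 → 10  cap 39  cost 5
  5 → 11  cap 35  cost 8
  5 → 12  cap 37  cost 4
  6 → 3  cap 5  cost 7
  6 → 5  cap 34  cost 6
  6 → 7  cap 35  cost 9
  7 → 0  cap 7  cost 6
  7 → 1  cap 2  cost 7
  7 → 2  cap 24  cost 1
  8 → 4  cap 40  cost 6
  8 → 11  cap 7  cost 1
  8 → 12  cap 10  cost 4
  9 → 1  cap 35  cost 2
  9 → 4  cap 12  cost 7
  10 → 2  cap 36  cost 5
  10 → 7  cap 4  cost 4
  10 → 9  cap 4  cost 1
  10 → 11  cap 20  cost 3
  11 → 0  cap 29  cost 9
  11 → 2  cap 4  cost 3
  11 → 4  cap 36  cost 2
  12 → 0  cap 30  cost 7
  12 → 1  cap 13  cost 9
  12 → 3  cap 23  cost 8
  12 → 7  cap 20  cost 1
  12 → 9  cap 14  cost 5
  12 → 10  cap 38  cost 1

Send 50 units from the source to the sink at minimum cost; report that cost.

shortest-cost path #1: 6→5→8→11→4 push 7 @ unit cost 13 (adds 91)
shortest-cost path #2: 6→5→8→4 push 15 @ unit cost 16 (adds 240)
shortest-cost path #3: 6→5→11→4 push 12 @ unit cost 16 (adds 192)
shortest-cost path #4: 6→3→5→11→4 push 5 @ unit cost 21 (adds 105)
shortest-cost path #5: 6→7→0→9→4 push 4 @ unit cost 24 (adds 96)
shortest-cost path #6: 6→7→0→10→11→4 push 3 @ unit cost 24 (adds 72)
shortest-cost path #7: 6→7→1→8→4 push 2 @ unit cost 25 (adds 50)
shortest-cost path #8: 6→7→2→9→4 push 2 @ unit cost 25 (adds 50)
total cost = 896

Minimum cost for 50 units: 896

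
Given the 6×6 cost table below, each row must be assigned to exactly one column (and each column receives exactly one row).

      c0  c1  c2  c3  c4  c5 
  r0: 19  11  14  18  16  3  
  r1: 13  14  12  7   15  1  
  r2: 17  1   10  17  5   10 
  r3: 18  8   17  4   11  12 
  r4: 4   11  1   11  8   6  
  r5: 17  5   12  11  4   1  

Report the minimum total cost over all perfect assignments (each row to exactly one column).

Minimum assignment cost: 26

optimal assignment: row0→col5 (cost 3), row1→col0 (cost 13), row2→col1 (cost 1), row3→col3 (cost 4), row4→col2 (cost 1), row5→col4 (cost 4)
total = 3 + 13 + 1 + 4 + 1 + 4 = 26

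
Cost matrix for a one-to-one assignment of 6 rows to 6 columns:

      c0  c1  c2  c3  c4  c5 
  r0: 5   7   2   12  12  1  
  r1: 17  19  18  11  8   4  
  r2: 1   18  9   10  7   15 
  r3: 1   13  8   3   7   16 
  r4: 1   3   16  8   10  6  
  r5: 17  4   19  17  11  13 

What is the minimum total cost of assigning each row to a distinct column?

Minimum assignment cost: 21

optimal assignment: row0→col2 (cost 2), row1→col5 (cost 4), row2→col4 (cost 7), row3→col3 (cost 3), row4→col0 (cost 1), row5→col1 (cost 4)
total = 2 + 4 + 7 + 3 + 1 + 4 = 21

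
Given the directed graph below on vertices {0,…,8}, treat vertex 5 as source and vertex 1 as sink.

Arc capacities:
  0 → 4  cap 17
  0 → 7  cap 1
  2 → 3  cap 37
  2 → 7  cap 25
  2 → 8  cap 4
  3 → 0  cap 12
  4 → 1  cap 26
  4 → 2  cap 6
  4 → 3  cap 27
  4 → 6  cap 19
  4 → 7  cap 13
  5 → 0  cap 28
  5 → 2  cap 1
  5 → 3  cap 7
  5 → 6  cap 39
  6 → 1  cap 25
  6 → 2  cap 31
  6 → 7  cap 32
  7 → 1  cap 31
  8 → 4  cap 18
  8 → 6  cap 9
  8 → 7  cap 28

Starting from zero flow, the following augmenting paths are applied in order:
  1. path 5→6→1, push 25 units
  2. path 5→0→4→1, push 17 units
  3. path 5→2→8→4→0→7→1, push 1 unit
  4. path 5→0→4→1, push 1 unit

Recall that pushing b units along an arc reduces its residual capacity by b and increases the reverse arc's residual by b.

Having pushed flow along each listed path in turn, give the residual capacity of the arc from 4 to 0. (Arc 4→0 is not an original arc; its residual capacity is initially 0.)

after path 1 (5→6→1, push 25): res(4,0)=0
after path 2 (5→0→4→1, push 17): res(4,0)=17
after path 3 (5→2→8→4→0→7→1, push 1): res(4,0)=16
after path 4 (5→0→4→1, push 1): res(4,0)=17

Residual capacity of (4,0): 17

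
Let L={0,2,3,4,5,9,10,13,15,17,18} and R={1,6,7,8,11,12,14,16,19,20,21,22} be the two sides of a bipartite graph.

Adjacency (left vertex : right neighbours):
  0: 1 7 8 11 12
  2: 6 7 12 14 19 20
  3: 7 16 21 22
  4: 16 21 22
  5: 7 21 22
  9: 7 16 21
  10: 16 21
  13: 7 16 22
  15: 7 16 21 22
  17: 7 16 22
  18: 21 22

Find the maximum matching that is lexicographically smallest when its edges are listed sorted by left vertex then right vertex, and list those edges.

Lex-smallest maximum matching: {(0,1), (2,6), (3,7), (4,16), (5,21), (13,22)}

|M| = 6 (so the lex-smallest maximum matching has 6 edges)
process left vertices in ascending order; for each, take the smallest-labelled available neighbour that still permits 6 edges overall, or leave it unmatched if none does
lex-smallest matching: {0-1, 2-6, 3-7, 4-16, 5-21, 13-22}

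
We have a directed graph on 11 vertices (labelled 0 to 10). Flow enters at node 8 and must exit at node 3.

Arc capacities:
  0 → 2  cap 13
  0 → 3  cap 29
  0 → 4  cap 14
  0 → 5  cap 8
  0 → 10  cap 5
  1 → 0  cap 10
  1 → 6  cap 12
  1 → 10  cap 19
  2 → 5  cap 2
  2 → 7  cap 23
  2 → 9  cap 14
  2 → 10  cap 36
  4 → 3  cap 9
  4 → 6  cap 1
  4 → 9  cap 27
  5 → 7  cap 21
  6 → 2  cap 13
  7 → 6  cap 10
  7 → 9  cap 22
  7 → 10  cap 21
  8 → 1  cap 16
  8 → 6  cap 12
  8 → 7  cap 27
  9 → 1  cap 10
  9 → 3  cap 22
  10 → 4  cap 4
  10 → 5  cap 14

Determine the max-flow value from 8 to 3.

augment #1: 8→1→0→3 bottleneck 10, total now 10
augment #2: 8→7→9→3 bottleneck 22, total now 32
augment #3: 8→1→10→4→3 bottleneck 4, total now 36

Maximum flow value: 36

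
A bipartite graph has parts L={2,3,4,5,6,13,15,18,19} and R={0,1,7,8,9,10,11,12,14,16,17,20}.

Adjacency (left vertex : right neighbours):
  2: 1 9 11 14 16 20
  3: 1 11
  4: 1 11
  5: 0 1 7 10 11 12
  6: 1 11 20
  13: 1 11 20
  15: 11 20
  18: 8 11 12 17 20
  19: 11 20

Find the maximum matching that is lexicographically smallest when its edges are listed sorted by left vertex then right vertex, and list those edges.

|M| = 6 (so the lex-smallest maximum matching has 6 edges)
process left vertices in ascending order; for each, take the smallest-labelled available neighbour that still permits 6 edges overall, or leave it unmatched if none does
lex-smallest matching: {2-9, 3-1, 4-11, 5-0, 6-20, 18-8}

Lex-smallest maximum matching: {(2,9), (3,1), (4,11), (5,0), (6,20), (18,8)}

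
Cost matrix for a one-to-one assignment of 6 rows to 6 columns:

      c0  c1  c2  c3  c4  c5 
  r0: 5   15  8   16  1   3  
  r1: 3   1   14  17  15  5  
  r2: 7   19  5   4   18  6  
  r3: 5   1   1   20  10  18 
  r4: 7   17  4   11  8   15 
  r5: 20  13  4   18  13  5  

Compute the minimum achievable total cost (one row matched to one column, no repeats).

Minimum assignment cost: 18

optimal assignment: row0→col4 (cost 1), row1→col0 (cost 3), row2→col3 (cost 4), row3→col1 (cost 1), row4→col2 (cost 4), row5→col5 (cost 5)
total = 1 + 3 + 4 + 1 + 4 + 5 = 18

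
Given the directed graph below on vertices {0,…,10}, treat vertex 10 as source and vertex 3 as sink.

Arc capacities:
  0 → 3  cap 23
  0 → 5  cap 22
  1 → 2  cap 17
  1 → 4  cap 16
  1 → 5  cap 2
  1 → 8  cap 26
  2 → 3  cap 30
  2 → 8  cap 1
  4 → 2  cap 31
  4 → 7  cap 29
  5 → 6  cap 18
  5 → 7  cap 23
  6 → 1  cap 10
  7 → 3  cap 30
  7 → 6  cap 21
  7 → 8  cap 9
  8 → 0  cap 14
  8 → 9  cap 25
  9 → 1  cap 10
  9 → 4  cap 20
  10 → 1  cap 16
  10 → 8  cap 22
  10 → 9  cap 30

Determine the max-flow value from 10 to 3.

Maximum flow value: 60

augment #1: 10→1→2→3 bottleneck 16, total now 16
augment #2: 10→8→0→3 bottleneck 14, total now 30
augment #3: 10→9→1→2→3 bottleneck 1, total now 31
augment #4: 10→9→4→2→3 bottleneck 13, total now 44
augment #5: 10→9→4→7→3 bottleneck 7, total now 51
augment #6: 10→9→1→4→7→3 bottleneck 9, total now 60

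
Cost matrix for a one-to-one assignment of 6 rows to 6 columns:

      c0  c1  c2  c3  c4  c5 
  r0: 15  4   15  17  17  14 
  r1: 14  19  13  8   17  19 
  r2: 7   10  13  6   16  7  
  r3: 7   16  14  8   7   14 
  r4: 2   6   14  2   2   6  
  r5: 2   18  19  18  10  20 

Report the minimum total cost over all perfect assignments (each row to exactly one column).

optimal assignment: row0→col1 (cost 4), row1→col2 (cost 13), row2→col5 (cost 7), row3→col4 (cost 7), row4→col3 (cost 2), row5→col0 (cost 2)
total = 4 + 13 + 7 + 7 + 2 + 2 = 35

Minimum assignment cost: 35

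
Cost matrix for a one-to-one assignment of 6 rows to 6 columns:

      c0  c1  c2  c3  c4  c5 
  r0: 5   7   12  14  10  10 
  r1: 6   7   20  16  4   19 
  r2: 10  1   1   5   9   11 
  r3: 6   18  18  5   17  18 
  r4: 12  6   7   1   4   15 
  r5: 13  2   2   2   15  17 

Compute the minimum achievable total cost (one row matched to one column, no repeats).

one of 2 optimal assignments: row0→col5 (cost 10), row1→col4 (cost 4), row2→col1 (cost 1), row3→col0 (cost 6), row4→col3 (cost 1), row5→col2 (cost 2)
total = 10 + 4 + 1 + 6 + 1 + 2 = 24

Minimum assignment cost: 24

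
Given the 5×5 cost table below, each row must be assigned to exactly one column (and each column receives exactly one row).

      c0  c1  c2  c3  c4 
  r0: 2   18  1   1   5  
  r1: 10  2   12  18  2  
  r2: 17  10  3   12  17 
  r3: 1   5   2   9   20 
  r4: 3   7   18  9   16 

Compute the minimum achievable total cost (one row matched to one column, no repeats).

Minimum assignment cost: 14

one of 2 optimal assignments: row0→col3 (cost 1), row1→col4 (cost 2), row2→col2 (cost 3), row3→col0 (cost 1), row4→col1 (cost 7)
total = 1 + 2 + 3 + 1 + 7 = 14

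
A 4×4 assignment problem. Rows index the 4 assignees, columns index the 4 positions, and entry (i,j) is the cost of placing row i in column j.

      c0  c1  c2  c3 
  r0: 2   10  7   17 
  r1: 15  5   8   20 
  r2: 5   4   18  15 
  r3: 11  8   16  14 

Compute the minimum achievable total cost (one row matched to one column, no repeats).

optimal assignment: row0→col0 (cost 2), row1→col2 (cost 8), row2→col1 (cost 4), row3→col3 (cost 14)
total = 2 + 8 + 4 + 14 = 28

Minimum assignment cost: 28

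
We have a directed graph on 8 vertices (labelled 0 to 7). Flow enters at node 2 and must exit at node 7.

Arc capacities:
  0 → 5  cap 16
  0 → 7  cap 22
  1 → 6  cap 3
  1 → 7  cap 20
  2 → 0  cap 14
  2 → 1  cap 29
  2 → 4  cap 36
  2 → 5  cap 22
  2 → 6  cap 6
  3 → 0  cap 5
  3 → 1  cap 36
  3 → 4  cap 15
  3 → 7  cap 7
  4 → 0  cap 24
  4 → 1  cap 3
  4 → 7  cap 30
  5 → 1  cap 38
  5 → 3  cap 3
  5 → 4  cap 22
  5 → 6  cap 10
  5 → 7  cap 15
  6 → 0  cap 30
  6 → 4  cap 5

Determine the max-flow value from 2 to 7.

Maximum flow value: 90

augment #1: 2→0→7 bottleneck 14, total now 14
augment #2: 2→1→7 bottleneck 20, total now 34
augment #3: 2→4→7 bottleneck 30, total now 64
augment #4: 2→5→7 bottleneck 15, total now 79
augment #5: 2→4→0→7 bottleneck 6, total now 85
augment #6: 2→5→3→7 bottleneck 3, total now 88
augment #7: 2→6→0→7 bottleneck 2, total now 90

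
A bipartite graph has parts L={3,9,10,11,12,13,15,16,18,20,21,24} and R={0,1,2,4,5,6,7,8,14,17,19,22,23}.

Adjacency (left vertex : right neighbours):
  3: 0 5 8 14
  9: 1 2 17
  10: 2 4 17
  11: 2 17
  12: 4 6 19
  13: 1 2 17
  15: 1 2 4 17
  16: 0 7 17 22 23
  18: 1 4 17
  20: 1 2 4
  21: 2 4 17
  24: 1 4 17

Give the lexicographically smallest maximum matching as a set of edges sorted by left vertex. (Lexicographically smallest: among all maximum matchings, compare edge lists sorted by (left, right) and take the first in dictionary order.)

Lex-smallest maximum matching: {(3,0), (9,1), (10,2), (11,17), (12,6), (15,4), (16,7)}

|M| = 7 (so the lex-smallest maximum matching has 7 edges)
process left vertices in ascending order; for each, take the smallest-labelled available neighbour that still permits 7 edges overall, or leave it unmatched if none does
lex-smallest matching: {3-0, 9-1, 10-2, 11-17, 12-6, 15-4, 16-7}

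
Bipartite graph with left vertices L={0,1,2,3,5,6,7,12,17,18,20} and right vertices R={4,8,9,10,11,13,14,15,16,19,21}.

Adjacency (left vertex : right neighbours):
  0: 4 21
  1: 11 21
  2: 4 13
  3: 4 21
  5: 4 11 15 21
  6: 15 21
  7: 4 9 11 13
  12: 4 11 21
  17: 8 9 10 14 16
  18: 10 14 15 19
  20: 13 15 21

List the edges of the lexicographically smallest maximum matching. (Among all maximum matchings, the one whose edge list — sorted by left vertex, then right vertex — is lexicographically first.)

Lex-smallest maximum matching: {(0,4), (1,11), (2,13), (3,21), (5,15), (7,9), (17,8), (18,10)}

|M| = 8 (so the lex-smallest maximum matching has 8 edges)
process left vertices in ascending order; for each, take the smallest-labelled available neighbour that still permits 8 edges overall, or leave it unmatched if none does
lex-smallest matching: {0-4, 1-11, 2-13, 3-21, 5-15, 7-9, 17-8, 18-10}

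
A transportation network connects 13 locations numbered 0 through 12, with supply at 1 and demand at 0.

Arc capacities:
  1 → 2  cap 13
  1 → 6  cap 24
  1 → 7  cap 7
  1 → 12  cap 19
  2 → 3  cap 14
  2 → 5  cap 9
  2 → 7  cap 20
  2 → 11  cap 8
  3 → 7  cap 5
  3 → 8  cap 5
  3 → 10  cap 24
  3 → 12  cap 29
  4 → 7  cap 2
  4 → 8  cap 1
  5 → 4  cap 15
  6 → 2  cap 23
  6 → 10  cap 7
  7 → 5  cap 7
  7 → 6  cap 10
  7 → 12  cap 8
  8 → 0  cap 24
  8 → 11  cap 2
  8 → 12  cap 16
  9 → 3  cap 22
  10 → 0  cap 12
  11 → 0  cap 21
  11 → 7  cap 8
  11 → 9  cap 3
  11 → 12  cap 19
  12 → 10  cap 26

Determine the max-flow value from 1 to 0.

augment #1: 1→2→11→0 bottleneck 8, total now 8
augment #2: 1→6→10→0 bottleneck 7, total now 15
augment #3: 1→12→10→0 bottleneck 5, total now 20
augment #4: 1→2→3→8→0 bottleneck 5, total now 25
augment #5: 1→7→5→4→8→0 bottleneck 1, total now 26

Maximum flow value: 26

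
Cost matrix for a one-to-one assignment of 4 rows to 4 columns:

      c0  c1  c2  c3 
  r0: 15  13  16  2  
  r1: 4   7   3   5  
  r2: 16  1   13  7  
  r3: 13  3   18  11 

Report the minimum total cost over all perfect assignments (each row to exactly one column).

optimal assignment: row0→col3 (cost 2), row1→col2 (cost 3), row2→col1 (cost 1), row3→col0 (cost 13)
total = 2 + 3 + 1 + 13 = 19

Minimum assignment cost: 19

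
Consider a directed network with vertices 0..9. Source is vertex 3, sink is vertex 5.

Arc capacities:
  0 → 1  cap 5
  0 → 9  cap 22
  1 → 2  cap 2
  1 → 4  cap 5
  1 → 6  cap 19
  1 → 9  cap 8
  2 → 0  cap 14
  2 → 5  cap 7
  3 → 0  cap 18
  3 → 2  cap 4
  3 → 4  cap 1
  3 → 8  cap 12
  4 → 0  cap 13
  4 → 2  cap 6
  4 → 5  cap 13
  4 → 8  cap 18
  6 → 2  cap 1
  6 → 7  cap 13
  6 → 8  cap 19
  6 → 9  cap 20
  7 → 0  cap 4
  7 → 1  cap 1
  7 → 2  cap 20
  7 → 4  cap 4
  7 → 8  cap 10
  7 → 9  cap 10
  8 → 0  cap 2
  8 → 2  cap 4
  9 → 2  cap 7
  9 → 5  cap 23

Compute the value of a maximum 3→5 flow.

augment #1: 3→2→5 bottleneck 4, total now 4
augment #2: 3→4→5 bottleneck 1, total now 5
augment #3: 3→0→9→5 bottleneck 18, total now 23
augment #4: 3→8→2→5 bottleneck 3, total now 26
augment #5: 3→8→0→9→5 bottleneck 2, total now 28
augment #6: 3→8→2→0→9→5 bottleneck 1, total now 29

Maximum flow value: 29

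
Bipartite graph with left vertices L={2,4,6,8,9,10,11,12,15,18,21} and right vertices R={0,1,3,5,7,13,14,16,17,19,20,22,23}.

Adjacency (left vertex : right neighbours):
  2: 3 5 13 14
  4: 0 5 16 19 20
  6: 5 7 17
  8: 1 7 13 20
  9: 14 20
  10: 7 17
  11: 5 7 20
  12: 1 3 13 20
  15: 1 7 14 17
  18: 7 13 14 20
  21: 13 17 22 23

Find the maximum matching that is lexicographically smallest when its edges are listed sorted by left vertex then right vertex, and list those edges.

|M| = 10 (so the lex-smallest maximum matching has 10 edges)
process left vertices in ascending order; for each, take the smallest-labelled available neighbour that still permits 10 edges overall, or leave it unmatched if none does
lex-smallest matching: {2-3, 4-0, 6-5, 8-1, 9-14, 10-7, 11-20, 12-13, 15-17, 21-22}

Lex-smallest maximum matching: {(2,3), (4,0), (6,5), (8,1), (9,14), (10,7), (11,20), (12,13), (15,17), (21,22)}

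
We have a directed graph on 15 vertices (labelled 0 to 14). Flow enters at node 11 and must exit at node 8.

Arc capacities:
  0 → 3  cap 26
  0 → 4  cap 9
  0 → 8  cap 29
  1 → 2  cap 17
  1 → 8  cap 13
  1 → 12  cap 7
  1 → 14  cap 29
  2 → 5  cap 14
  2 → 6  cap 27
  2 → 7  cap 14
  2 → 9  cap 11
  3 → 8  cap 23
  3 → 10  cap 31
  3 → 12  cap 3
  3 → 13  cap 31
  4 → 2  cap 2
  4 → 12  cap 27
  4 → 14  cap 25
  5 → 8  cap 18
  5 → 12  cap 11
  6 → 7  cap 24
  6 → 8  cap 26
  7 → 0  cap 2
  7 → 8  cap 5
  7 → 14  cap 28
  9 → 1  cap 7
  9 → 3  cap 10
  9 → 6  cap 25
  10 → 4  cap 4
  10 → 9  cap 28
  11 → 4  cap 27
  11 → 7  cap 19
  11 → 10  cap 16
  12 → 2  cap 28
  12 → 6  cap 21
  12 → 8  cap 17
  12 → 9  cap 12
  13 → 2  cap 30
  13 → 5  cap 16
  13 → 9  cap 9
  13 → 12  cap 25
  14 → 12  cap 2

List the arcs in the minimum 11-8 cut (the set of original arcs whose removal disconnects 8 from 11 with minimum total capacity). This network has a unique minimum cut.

Min-cut arcs: {(7,0), (7,8), (11,4), (11,10), (14,12)} (total capacity 52)

augment #1: 11→7→8 push 5
augment #2: 11→4→12→8 push 17
augment #3: 11→7→0→8 push 2
augment #4: 11→4→2→5→8 push 2
augment #5: 11→4→12→6→8 push 8
augment #6: 11→10→9→1→8 push 7
augment #7: 11→10→9→3→8 push 9
augment #8: 11→7→14→12→6→8 push 2
max flow = 52; residual-reachable set from 11 gives S-side
cut edges (S→T): {(7,0), (7,8), (11,4), (11,10), (14,12)} total cap 52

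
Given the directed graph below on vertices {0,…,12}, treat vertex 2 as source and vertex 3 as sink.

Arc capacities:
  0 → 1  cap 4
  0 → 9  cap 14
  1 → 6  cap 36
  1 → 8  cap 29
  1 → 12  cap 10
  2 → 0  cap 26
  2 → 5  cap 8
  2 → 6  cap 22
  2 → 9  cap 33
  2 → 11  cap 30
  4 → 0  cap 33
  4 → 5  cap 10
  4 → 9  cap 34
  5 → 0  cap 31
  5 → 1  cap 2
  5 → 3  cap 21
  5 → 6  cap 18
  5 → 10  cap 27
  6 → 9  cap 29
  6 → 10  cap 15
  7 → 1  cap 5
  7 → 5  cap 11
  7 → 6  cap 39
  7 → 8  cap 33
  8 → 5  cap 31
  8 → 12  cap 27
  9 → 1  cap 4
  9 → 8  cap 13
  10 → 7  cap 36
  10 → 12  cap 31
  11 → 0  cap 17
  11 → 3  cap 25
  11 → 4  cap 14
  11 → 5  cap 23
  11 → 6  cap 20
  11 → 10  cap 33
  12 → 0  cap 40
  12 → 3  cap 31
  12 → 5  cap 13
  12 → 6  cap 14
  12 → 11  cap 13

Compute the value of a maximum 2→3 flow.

Maximum flow value: 74

augment #1: 2→5→3 bottleneck 8, total now 8
augment #2: 2→11→3 bottleneck 25, total now 33
augment #3: 2→11→5→3 bottleneck 5, total now 38
augment #4: 2→0→1→12→3 bottleneck 4, total now 42
augment #5: 2→6→10→12→3 bottleneck 15, total now 57
augment #6: 2→9→1→12→3 bottleneck 4, total now 61
augment #7: 2→9→8→5→3 bottleneck 8, total now 69
augment #8: 2→9→8→12→3 bottleneck 5, total now 74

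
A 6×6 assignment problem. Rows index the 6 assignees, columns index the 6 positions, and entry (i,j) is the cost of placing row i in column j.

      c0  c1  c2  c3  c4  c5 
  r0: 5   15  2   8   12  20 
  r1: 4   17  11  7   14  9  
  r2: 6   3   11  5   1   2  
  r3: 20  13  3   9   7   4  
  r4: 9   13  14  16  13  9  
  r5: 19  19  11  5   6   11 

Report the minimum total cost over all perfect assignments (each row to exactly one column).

optimal assignment: row0→col2 (cost 2), row1→col0 (cost 4), row2→col4 (cost 1), row3→col5 (cost 4), row4→col1 (cost 13), row5→col3 (cost 5)
total = 2 + 4 + 1 + 4 + 13 + 5 = 29

Minimum assignment cost: 29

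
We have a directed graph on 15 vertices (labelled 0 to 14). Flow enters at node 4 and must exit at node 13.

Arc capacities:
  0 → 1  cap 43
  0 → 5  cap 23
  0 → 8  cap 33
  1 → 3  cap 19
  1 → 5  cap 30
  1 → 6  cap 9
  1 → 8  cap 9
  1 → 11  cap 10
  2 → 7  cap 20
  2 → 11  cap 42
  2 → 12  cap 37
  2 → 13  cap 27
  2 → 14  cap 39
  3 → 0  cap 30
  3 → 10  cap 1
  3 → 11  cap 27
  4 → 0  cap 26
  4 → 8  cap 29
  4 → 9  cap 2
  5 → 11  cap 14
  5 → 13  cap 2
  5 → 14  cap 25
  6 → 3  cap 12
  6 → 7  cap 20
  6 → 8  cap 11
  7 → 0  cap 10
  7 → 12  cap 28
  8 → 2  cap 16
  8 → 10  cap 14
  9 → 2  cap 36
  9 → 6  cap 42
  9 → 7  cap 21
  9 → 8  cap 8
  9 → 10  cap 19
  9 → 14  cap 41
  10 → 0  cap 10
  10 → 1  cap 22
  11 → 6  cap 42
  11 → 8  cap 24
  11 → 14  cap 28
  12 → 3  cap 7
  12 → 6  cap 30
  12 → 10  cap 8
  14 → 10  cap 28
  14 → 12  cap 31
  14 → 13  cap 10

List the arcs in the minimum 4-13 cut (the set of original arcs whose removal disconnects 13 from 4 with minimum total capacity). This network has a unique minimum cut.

augment #1: 4→0→5→13 push 2
augment #2: 4→8→2→13 push 16
augment #3: 4→9→2→13 push 2
augment #4: 4→0→5→14→13 push 10
max flow = 30; residual-reachable set from 4 gives S-side
cut edges (S→T): {(4,9), (5,13), (8,2), (14,13)} total cap 30

Min-cut arcs: {(4,9), (5,13), (8,2), (14,13)} (total capacity 30)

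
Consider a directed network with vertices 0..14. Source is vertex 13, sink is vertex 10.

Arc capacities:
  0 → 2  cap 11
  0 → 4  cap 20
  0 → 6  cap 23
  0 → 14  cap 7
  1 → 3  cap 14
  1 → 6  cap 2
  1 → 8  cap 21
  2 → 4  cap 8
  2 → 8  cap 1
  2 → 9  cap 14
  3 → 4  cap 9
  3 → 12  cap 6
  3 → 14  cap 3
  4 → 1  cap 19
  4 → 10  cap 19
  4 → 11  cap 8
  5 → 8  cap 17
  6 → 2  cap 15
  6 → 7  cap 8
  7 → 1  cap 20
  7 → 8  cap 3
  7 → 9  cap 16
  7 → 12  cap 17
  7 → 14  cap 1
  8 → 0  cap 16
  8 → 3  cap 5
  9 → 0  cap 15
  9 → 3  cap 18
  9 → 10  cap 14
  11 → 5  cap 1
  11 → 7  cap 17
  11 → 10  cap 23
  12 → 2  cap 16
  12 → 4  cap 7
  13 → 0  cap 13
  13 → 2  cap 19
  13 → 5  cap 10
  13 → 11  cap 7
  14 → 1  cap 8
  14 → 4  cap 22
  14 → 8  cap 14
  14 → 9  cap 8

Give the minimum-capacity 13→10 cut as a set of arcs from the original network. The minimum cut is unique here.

Min-cut arcs: {(4,10), (4,11), (9,10), (13,11)} (total capacity 48)

augment #1: 13→11→10 push 7
augment #2: 13→0→4→10 push 13
augment #3: 13→2→4→10 push 6
augment #4: 13→2→9→10 push 13
augment #5: 13→5→8→0→2→9→10 push 1
augment #6: 13→5→8→0→4→11→10 push 7
augment #7: 13→5→8→3→4→11→10 push 1
max flow = 48; residual-reachable set from 13 gives S-side
cut edges (S→T): {(4,10), (4,11), (9,10), (13,11)} total cap 48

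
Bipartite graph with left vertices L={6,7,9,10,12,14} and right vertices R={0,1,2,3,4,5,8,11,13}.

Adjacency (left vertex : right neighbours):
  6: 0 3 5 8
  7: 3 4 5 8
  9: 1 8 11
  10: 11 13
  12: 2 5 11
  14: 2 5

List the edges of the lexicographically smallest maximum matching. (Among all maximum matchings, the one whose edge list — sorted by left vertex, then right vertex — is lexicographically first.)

|M| = 6 (so the lex-smallest maximum matching has 6 edges)
process left vertices in ascending order; for each, take the smallest-labelled available neighbour that still permits 6 edges overall, or leave it unmatched if none does
lex-smallest matching: {6-0, 7-3, 9-1, 10-11, 12-2, 14-5}

Lex-smallest maximum matching: {(6,0), (7,3), (9,1), (10,11), (12,2), (14,5)}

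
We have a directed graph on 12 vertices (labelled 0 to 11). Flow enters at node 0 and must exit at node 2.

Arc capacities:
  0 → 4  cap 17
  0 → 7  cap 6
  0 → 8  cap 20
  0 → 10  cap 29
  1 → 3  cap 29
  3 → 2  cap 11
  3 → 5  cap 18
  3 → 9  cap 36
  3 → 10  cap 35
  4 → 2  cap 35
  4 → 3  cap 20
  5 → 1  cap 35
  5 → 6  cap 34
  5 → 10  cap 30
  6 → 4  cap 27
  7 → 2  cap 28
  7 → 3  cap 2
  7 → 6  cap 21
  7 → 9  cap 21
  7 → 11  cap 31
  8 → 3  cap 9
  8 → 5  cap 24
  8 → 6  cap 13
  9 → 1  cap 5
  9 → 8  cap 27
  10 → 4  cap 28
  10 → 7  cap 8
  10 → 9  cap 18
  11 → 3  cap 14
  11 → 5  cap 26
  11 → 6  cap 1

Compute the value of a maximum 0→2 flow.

Maximum flow value: 60

augment #1: 0→4→2 bottleneck 17, total now 17
augment #2: 0→7→2 bottleneck 6, total now 23
augment #3: 0→8→3→2 bottleneck 9, total now 32
augment #4: 0→10→4→2 bottleneck 18, total now 50
augment #5: 0→10→7→2 bottleneck 8, total now 58
augment #6: 0→10→4→3→2 bottleneck 2, total now 60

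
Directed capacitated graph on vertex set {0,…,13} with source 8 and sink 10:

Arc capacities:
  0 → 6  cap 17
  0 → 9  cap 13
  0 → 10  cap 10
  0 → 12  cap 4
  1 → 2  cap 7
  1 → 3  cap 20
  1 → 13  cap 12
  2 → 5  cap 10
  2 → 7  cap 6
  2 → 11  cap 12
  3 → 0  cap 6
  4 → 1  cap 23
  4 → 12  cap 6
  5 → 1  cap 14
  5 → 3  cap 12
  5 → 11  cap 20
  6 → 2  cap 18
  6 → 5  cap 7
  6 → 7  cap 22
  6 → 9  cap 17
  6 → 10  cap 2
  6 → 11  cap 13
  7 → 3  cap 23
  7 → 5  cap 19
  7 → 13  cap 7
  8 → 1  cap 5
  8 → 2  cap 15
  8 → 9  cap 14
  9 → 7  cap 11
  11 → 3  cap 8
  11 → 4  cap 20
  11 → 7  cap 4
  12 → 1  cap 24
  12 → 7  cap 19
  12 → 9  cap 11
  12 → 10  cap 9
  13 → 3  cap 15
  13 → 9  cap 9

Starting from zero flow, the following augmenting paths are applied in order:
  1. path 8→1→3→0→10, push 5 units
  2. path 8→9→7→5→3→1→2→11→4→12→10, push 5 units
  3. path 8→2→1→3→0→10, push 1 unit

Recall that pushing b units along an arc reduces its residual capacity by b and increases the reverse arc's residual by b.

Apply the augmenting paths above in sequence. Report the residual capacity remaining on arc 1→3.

after path 1 (8→1→3→0→10, push 5): res(1,3)=15
after path 2 (8→9→7→5→3→1→2→11→4→12→10, push 5): res(1,3)=20
after path 3 (8→2→1→3→0→10, push 1): res(1,3)=19

Residual capacity of (1,3): 19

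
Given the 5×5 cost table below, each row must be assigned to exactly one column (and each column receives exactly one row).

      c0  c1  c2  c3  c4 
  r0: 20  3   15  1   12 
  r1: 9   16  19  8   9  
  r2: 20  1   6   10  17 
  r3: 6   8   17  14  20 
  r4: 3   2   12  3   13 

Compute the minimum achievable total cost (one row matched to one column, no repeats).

Minimum assignment cost: 24

optimal assignment: row0→col3 (cost 1), row1→col4 (cost 9), row2→col2 (cost 6), row3→col0 (cost 6), row4→col1 (cost 2)
total = 1 + 9 + 6 + 6 + 2 = 24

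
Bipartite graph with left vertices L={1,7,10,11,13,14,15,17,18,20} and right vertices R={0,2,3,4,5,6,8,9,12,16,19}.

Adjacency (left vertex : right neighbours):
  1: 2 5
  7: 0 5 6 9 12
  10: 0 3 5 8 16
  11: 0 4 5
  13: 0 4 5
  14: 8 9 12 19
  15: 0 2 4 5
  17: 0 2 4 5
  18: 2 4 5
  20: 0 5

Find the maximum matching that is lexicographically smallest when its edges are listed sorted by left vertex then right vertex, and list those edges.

Lex-smallest maximum matching: {(1,2), (7,6), (10,3), (11,0), (13,4), (14,8), (15,5)}

|M| = 7 (so the lex-smallest maximum matching has 7 edges)
process left vertices in ascending order; for each, take the smallest-labelled available neighbour that still permits 7 edges overall, or leave it unmatched if none does
lex-smallest matching: {1-2, 7-6, 10-3, 11-0, 13-4, 14-8, 15-5}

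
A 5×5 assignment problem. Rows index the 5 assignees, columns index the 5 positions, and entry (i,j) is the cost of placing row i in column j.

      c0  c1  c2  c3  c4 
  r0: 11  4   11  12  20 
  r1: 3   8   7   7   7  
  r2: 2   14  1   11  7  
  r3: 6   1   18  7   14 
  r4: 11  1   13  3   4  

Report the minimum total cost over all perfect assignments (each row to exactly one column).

Minimum assignment cost: 19

optimal assignment: row0→col1 (cost 4), row1→col0 (cost 3), row2→col2 (cost 1), row3→col3 (cost 7), row4→col4 (cost 4)
total = 4 + 3 + 1 + 7 + 4 = 19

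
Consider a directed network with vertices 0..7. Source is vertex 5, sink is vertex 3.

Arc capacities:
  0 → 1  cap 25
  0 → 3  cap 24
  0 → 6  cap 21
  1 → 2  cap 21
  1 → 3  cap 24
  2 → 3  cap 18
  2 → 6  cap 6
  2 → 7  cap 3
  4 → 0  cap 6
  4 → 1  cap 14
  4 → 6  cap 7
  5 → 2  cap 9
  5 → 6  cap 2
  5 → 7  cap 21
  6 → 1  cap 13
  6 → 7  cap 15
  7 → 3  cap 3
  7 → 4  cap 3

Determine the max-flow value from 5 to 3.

Maximum flow value: 17

augment #1: 5→2→3 bottleneck 9, total now 9
augment #2: 5→7→3 bottleneck 3, total now 12
augment #3: 5→6→1→3 bottleneck 2, total now 14
augment #4: 5→7→4→0→3 bottleneck 3, total now 17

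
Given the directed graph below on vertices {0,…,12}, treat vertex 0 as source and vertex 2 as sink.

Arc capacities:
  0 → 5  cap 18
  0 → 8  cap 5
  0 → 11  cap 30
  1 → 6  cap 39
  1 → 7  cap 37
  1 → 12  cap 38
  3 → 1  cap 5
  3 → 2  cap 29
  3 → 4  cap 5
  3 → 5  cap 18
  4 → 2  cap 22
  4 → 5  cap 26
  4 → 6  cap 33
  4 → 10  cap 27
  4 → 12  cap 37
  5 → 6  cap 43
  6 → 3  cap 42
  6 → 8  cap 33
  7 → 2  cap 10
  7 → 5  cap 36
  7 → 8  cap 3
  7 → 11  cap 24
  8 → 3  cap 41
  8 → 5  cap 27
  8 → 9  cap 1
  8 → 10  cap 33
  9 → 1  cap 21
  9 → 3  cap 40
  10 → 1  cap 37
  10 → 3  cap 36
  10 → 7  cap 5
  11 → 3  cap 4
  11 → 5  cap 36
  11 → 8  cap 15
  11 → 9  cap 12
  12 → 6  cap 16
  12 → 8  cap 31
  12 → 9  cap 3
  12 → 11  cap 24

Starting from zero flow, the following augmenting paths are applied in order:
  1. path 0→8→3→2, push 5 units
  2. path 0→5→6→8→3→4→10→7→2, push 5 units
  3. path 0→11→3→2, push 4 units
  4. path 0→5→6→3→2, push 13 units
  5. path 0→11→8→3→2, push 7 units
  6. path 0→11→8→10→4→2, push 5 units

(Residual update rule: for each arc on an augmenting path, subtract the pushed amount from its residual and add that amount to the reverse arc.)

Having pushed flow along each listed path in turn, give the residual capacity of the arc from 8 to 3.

after path 1 (0→8→3→2, push 5): res(8,3)=36
after path 2 (0→5→6→8→3→4→10→7→2, push 5): res(8,3)=31
after path 3 (0→11→3→2, push 4): res(8,3)=31
after path 4 (0→5→6→3→2, push 13): res(8,3)=31
after path 5 (0→11→8→3→2, push 7): res(8,3)=24
after path 6 (0→11→8→10→4→2, push 5): res(8,3)=24

Residual capacity of (8,3): 24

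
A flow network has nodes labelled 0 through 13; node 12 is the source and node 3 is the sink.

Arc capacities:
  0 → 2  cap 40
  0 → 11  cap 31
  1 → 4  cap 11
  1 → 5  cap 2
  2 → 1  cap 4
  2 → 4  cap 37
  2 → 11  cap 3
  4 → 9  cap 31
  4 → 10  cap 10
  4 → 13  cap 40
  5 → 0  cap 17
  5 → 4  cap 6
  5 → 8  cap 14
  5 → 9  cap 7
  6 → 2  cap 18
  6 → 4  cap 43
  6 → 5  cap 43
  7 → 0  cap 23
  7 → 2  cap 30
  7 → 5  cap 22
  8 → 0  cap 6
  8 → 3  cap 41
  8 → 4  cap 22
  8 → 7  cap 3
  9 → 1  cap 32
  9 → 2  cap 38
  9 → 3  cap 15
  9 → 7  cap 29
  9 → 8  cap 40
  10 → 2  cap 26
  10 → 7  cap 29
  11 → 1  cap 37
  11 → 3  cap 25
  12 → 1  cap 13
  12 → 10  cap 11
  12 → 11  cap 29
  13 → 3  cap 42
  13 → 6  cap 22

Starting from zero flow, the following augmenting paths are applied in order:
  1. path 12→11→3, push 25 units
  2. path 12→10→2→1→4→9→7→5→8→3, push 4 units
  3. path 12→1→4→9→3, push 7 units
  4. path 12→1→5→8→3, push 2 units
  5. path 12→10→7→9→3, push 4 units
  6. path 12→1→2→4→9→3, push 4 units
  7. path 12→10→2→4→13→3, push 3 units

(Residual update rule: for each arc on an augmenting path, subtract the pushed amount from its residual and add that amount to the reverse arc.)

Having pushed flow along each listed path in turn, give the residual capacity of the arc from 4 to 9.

Residual capacity of (4,9): 16

after path 1 (12→11→3, push 25): res(4,9)=31
after path 2 (12→10→2→1→4→9→7→5→8→3, push 4): res(4,9)=27
after path 3 (12→1→4→9→3, push 7): res(4,9)=20
after path 4 (12→1→5→8→3, push 2): res(4,9)=20
after path 5 (12→10→7→9→3, push 4): res(4,9)=20
after path 6 (12→1→2→4→9→3, push 4): res(4,9)=16
after path 7 (12→10→2→4→13→3, push 3): res(4,9)=16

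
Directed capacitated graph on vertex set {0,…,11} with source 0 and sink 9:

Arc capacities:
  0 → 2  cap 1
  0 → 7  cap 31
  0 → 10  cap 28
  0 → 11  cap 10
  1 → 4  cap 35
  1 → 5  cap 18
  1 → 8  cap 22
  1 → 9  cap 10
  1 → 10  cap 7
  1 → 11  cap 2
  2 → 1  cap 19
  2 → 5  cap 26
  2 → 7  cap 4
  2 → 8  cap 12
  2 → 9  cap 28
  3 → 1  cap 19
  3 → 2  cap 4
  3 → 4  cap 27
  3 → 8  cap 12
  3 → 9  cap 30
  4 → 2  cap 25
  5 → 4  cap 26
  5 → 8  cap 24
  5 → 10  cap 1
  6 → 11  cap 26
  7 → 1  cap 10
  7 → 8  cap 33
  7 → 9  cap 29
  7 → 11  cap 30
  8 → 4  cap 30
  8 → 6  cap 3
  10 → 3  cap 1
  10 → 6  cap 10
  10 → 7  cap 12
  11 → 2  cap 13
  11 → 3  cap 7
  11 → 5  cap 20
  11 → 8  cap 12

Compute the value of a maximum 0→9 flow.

augment #1: 0→2→9 bottleneck 1, total now 1
augment #2: 0→7→9 bottleneck 29, total now 30
augment #3: 0→7→1→9 bottleneck 2, total now 32
augment #4: 0→10→3→9 bottleneck 1, total now 33
augment #5: 0→11→2→9 bottleneck 10, total now 43
augment #6: 0→10→7→1→9 bottleneck 8, total now 51
augment #7: 0→10→6→11→2→9 bottleneck 3, total now 54
augment #8: 0→10→6→11→3→9 bottleneck 7, total now 61
augment #9: 0→10→7→8→4→2→9 bottleneck 4, total now 65

Maximum flow value: 65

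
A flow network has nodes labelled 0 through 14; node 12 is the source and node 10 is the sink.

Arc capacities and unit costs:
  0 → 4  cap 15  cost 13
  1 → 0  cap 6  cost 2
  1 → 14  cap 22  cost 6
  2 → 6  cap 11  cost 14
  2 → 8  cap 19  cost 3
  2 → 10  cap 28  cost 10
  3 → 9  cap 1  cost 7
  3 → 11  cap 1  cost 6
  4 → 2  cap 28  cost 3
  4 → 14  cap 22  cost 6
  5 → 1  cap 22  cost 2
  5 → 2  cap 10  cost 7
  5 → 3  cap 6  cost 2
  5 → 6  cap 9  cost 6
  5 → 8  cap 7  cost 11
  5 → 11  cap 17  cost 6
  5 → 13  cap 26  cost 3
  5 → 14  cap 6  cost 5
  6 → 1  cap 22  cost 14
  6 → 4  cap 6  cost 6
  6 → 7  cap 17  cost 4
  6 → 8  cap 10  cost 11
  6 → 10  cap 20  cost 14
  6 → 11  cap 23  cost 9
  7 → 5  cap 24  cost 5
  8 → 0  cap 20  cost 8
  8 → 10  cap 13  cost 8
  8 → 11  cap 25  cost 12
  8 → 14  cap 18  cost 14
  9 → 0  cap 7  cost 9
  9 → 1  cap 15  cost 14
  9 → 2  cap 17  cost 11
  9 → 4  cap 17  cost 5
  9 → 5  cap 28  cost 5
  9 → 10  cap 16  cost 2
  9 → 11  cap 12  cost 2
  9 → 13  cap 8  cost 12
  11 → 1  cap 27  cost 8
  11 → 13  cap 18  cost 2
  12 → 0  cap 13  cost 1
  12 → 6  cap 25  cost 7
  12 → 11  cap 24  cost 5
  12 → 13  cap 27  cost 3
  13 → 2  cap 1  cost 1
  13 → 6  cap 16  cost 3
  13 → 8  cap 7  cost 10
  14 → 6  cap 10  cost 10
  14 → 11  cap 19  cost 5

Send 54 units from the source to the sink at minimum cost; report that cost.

Minimum cost for 54 units: 1255

shortest-cost path #1: 12→13→2→10 push 1 @ unit cost 14 (adds 14)
shortest-cost path #2: 12→13→6→10 push 16 @ unit cost 20 (adds 320)
shortest-cost path #3: 12→6→10 push 4 @ unit cost 21 (adds 84)
shortest-cost path #4: 12→13→8→10 push 7 @ unit cost 21 (adds 147)
shortest-cost path #5: 12→6→8→10 push 6 @ unit cost 26 (adds 156)
shortest-cost path #6: 12→6→4→2→10 push 6 @ unit cost 26 (adds 156)
shortest-cost path #7: 12→0→4→2→10 push 13 @ unit cost 27 (adds 351)
shortest-cost path #8: 12→6→7→5→3→9→10 push 1 @ unit cost 27 (adds 27)
total cost = 1255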